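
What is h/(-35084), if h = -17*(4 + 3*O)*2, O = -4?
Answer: -68/8771 ≈ -0.0077528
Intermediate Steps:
h = 272 (h = -17*(4 + 3*(-4))*2 = -17*(4 - 12)*2 = -17*(-8)*2 = 136*2 = 272)
h/(-35084) = 272/(-35084) = 272*(-1/35084) = -68/8771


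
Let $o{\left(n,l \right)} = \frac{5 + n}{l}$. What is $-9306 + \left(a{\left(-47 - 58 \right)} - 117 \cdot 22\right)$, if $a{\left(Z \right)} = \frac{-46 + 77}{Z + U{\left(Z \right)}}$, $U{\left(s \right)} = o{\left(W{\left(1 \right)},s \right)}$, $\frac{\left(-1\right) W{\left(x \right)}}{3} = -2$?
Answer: $- \frac{4229385}{356} \approx -11880.0$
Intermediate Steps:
$W{\left(x \right)} = 6$ ($W{\left(x \right)} = \left(-3\right) \left(-2\right) = 6$)
$o{\left(n,l \right)} = \frac{5 + n}{l}$
$U{\left(s \right)} = \frac{11}{s}$ ($U{\left(s \right)} = \frac{5 + 6}{s} = \frac{1}{s} 11 = \frac{11}{s}$)
$a{\left(Z \right)} = \frac{31}{Z + \frac{11}{Z}}$ ($a{\left(Z \right)} = \frac{-46 + 77}{Z + \frac{11}{Z}} = \frac{31}{Z + \frac{11}{Z}}$)
$-9306 + \left(a{\left(-47 - 58 \right)} - 117 \cdot 22\right) = -9306 - \left(2574 - \frac{31 \left(-47 - 58\right)}{11 + \left(-47 - 58\right)^{2}}\right) = -9306 - \left(2574 + \frac{3255}{11 + \left(-105\right)^{2}}\right) = -9306 - \left(2574 + \frac{3255}{11 + 11025}\right) = -9306 - \left(2574 + \frac{3255}{11036}\right) = -9306 - \left(2574 + 3255 \cdot \frac{1}{11036}\right) = -9306 - \frac{916449}{356} = - \frac{4229385}{356}$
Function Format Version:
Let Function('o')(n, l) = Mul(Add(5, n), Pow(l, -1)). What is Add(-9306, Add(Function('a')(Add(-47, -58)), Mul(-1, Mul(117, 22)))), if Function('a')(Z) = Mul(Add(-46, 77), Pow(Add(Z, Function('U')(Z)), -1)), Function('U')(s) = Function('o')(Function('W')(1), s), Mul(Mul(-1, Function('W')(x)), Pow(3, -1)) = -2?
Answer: Rational(-4229385, 356) ≈ -11880.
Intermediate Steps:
Function('W')(x) = 6 (Function('W')(x) = Mul(-3, -2) = 6)
Function('o')(n, l) = Mul(Pow(l, -1), Add(5, n))
Function('U')(s) = Mul(11, Pow(s, -1)) (Function('U')(s) = Mul(Pow(s, -1), Add(5, 6)) = Mul(Pow(s, -1), 11) = Mul(11, Pow(s, -1)))
Function('a')(Z) = Mul(31, Pow(Add(Z, Mul(11, Pow(Z, -1))), -1)) (Function('a')(Z) = Mul(Add(-46, 77), Pow(Add(Z, Mul(11, Pow(Z, -1))), -1)) = Mul(31, Pow(Add(Z, Mul(11, Pow(Z, -1))), -1)))
Add(-9306, Add(Function('a')(Add(-47, -58)), Mul(-1, Mul(117, 22)))) = Add(-9306, Add(Mul(31, Add(-47, -58), Pow(Add(11, Pow(Add(-47, -58), 2)), -1)), Mul(-1, Mul(117, 22)))) = Add(-9306, Add(Mul(31, -105, Pow(Add(11, Pow(-105, 2)), -1)), Mul(-1, 2574))) = Add(-9306, Add(Mul(31, -105, Pow(Add(11, 11025), -1)), -2574)) = Add(-9306, Add(Mul(31, -105, Pow(11036, -1)), -2574)) = Add(-9306, Add(Mul(31, -105, Rational(1, 11036)), -2574)) = Add(-9306, Add(Rational(-105, 356), -2574)) = Add(-9306, Rational(-916449, 356)) = Rational(-4229385, 356)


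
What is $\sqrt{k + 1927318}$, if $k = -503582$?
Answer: $2 \sqrt{355934} \approx 1193.2$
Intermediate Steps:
$\sqrt{k + 1927318} = \sqrt{-503582 + 1927318} = \sqrt{1423736} = 2 \sqrt{355934}$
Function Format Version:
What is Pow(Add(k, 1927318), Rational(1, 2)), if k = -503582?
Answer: Mul(2, Pow(355934, Rational(1, 2))) ≈ 1193.2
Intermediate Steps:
Pow(Add(k, 1927318), Rational(1, 2)) = Pow(Add(-503582, 1927318), Rational(1, 2)) = Pow(1423736, Rational(1, 2)) = Mul(2, Pow(355934, Rational(1, 2)))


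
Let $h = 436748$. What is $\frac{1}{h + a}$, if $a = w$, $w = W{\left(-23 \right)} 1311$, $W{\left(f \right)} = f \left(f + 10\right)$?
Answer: $\frac{1}{828737} \approx 1.2067 \cdot 10^{-6}$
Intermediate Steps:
$W{\left(f \right)} = f \left(10 + f\right)$
$w = 391989$ ($w = - 23 \left(10 - 23\right) 1311 = \left(-23\right) \left(-13\right) 1311 = 299 \cdot 1311 = 391989$)
$a = 391989$
$\frac{1}{h + a} = \frac{1}{436748 + 391989} = \frac{1}{828737}$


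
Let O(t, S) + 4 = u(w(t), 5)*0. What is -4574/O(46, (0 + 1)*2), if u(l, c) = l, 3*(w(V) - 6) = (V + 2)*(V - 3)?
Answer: 2287/2 ≈ 1143.5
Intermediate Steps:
w(V) = 6 + (-3 + V)*(2 + V)/3 (w(V) = 6 + ((V + 2)*(V - 3))/3 = 6 + ((2 + V)*(-3 + V))/3 = 6 + ((-3 + V)*(2 + V))/3 = 6 + (-3 + V)*(2 + V)/3)
O(t, S) = -4 (O(t, S) = -4 + (4 - t/3 + t**2/3)*0 = -4 + 0 = -4)
-4574/O(46, (0 + 1)*2) = -4574/(-4) = -4574*(-1/4) = 2287/2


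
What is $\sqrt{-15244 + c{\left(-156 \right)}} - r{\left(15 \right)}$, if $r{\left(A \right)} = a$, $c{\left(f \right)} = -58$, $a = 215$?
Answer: $-215 + i \sqrt{15302} \approx -215.0 + 123.7 i$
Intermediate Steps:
$r{\left(A \right)} = 215$
$\sqrt{-15244 + c{\left(-156 \right)}} - r{\left(15 \right)} = \sqrt{-15244 - 58} - 215 = \sqrt{-15302} - 215 = i \sqrt{15302} - 215 = -215 + i \sqrt{15302}$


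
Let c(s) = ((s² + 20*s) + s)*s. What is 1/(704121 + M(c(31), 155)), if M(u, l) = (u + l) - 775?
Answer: 1/753473 ≈ 1.3272e-6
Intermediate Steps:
c(s) = s*(s² + 21*s) (c(s) = (s² + 21*s)*s = s*(s² + 21*s))
M(u, l) = -775 + l + u (M(u, l) = (l + u) - 775 = -775 + l + u)
1/(704121 + M(c(31), 155)) = 1/(704121 + (-775 + 155 + 31²*(21 + 31))) = 1/(704121 + (-775 + 155 + 961*52)) = 1/(704121 + (-775 + 155 + 49972)) = 1/(704121 + 49352) = 1/753473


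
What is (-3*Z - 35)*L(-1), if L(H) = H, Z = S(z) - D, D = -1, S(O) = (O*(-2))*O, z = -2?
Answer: 14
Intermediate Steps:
S(O) = -2*O**2 (S(O) = (-2*O)*O = -2*O**2)
Z = -7 (Z = -2*(-2)**2 - 1*(-1) = -2*4 + 1 = -8 + 1 = -7)
(-3*Z - 35)*L(-1) = (-3*(-7) - 35)*(-1) = (21 - 35)*(-1) = -14*(-1) = 14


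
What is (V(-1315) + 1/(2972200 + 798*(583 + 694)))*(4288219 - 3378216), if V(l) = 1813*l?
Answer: -8659142311984687107/3991246 ≈ -2.1695e+12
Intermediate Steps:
(V(-1315) + 1/(2972200 + 798*(583 + 694)))*(4288219 - 3378216) = (1813*(-1315) + 1/(2972200 + 798*(583 + 694)))*(4288219 - 3378216) = (-2384095 + 1/(2972200 + 798*1277))*910003 = (-2384095 + 1/(2972200 + 1019046))*910003 = (-2384095 + 1/3991246)*910003 = -9515509632369/3991246*910003 = -8659142311984687107/3991246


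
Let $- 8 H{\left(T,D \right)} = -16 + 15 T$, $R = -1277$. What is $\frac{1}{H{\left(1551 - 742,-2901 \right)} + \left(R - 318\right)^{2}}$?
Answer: $\frac{8}{20340081} \approx 3.9331 \cdot 10^{-7}$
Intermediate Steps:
$H{\left(T,D \right)} = 2 - \frac{15 T}{8}$ ($H{\left(T,D \right)} = - \frac{-16 + 15 T}{8} = 2 - \frac{15 T}{8}$)
$\frac{1}{H{\left(1551 - 742,-2901 \right)} + \left(R - 318\right)^{2}} = \frac{1}{\left(2 - \frac{15 \left(1551 - 742\right)}{8}\right) + \left(-1277 - 318\right)^{2}} = \frac{1}{\left(2 - \frac{12135}{8}\right) + \left(-1595\right)^{2}} = \frac{1}{\left(2 - \frac{12135}{8}\right) + 2544025} = \frac{1}{- \frac{12119}{8} + 2544025} = \frac{1}{\frac{20340081}{8}} = \frac{8}{20340081}$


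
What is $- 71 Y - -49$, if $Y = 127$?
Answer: $-8968$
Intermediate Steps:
$- 71 Y - -49 = \left(-71\right) 127 - -49 = -9017 + 49 = -8968$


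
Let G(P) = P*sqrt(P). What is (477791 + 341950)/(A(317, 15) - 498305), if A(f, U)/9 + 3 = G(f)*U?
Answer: 408503172012/332222829701 + 35080816095*sqrt(317)/332222829701 ≈ 3.1097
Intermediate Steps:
G(P) = P**(3/2)
A(f, U) = -27 + 9*U*f**(3/2) (A(f, U) = -27 + 9*(f**(3/2)*U) = -27 + 9*(U*f**(3/2)) = -27 + 9*U*f**(3/2))
(477791 + 341950)/(A(317, 15) - 498305) = (477791 + 341950)/((-27 + 9*15*317**(3/2)) - 498305) = 819741/((-27 + 9*15*(317*sqrt(317))) - 498305) = 819741/((-27 + 42795*sqrt(317)) - 498305) = 819741/(-498332 + 42795*sqrt(317))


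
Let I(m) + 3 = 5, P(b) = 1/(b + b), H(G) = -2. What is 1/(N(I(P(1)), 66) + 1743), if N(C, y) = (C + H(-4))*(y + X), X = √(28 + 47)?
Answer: 1/1743 ≈ 0.00057372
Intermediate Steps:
P(b) = 1/(2*b)
X = 5*√3 (X = √75 = 5*√3 ≈ 8.6602)
I(m) = 2 (I(m) = -3 + 5 = 2)
N(C, y) = (-2 + C)*(y + 5*√3) (N(C, y) = (C - 2)*(y + 5*√3) = (-2 + C)*(y + 5*√3))
1/(N(I(P(1)), 66) + 1743) = 1/((-10*√3 - 2*66 + 2*66 + 5*2*√3) + 1743) = 1/((-10*√3 - 132 + 132 + 10*√3) + 1743) = 1/(0 + 1743) = 1/1743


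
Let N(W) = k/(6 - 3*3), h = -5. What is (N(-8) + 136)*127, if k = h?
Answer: 52451/3 ≈ 17484.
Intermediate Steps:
k = -5
N(W) = 5/3 (N(W) = -5/(6 - 3*3) = -5/(6 - 9) = -5/(-3) = -5*(-1/3) = 5/3)
(N(-8) + 136)*127 = (5/3 + 136)*127 = (413/3)*127 = 52451/3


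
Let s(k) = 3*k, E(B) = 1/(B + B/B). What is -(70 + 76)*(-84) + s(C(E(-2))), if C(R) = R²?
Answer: 12267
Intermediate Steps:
E(B) = 1/(1 + B) (E(B) = 1/(B + 1) = 1/(1 + B))
-(70 + 76)*(-84) + s(C(E(-2))) = -(70 + 76)*(-84) + 3*(1/(1 - 2))² = -146*(-84) + 3*(1/(-1))² = -1*(-12264) + 3*(-1)² = 12264 + 3*1 = 12264 + 3 = 12267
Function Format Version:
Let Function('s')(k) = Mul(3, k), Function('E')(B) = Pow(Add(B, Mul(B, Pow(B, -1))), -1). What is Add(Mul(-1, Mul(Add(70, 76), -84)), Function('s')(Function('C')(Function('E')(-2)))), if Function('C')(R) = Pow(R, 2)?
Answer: 12267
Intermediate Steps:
Function('E')(B) = Pow(Add(1, B), -1) (Function('E')(B) = Pow(Add(B, 1), -1) = Pow(Add(1, B), -1))
Add(Mul(-1, Mul(Add(70, 76), -84)), Function('s')(Function('C')(Function('E')(-2)))) = Add(Mul(-1, Mul(Add(70, 76), -84)), Mul(3, Pow(Pow(Add(1, -2), -1), 2))) = Add(Mul(-1, Mul(146, -84)), Mul(3, Pow(Pow(-1, -1), 2))) = Add(Mul(-1, -12264), Mul(3, Pow(-1, 2))) = Add(12264, Mul(3, 1)) = Add(12264, 3) = 12267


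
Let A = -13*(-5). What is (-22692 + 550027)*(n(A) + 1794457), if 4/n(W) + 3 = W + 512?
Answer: 271582355915935/287 ≈ 9.4628e+11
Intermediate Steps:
A = 65
n(W) = 4/(509 + W) (n(W) = 4/(-3 + (W + 512)) = 4/(-3 + (512 + W)) = 4/(509 + W))
(-22692 + 550027)*(n(A) + 1794457) = (-22692 + 550027)*(4/(509 + 65) + 1794457) = 527335*(4/574 + 1794457) = 527335*(4*(1/574) + 1794457) = 527335*(2/287 + 1794457) = 527335*(515009161/287) = 271582355915935/287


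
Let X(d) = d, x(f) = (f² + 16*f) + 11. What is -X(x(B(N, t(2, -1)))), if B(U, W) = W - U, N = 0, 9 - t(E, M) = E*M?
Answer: -308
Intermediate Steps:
t(E, M) = 9 - E*M
x(f) = 11 + f² + 16*f
-X(x(B(N, t(2, -1)))) = -(11 + ((9 - 1*2*(-1)) - 1*0)² + 16*((9 - 1*2*(-1)) - 1*0)) = -(11 + ((9 + 2) + 0)² + 16*((9 + 2) + 0)) = -(11 + (11 + 0)² + 16*(11 + 0)) = -(11 + 11² + 16*11) = -(11 + 121 + 176) = -1*308 = -308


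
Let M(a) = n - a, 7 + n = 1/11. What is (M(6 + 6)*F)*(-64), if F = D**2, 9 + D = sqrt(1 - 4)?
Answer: 1038336/11 - 239616*I*sqrt(3)/11 ≈ 94394.0 - 37730.0*I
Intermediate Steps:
n = -76/11 (n = -7 + 1/11 = -76/11 ≈ -6.9091)
M(a) = -76/11 - a
D = -9 + I*sqrt(3) (D = -9 + sqrt(1 - 4) = -9 + sqrt(-3) = -9 + I*sqrt(3) ≈ -9.0 + 1.732*I)
F = (-9 + I*sqrt(3))**2 ≈ 78.0 - 31.177*I
(M(6 + 6)*F)*(-64) = ((-76/11 - (6 + 6))*(9 - I*sqrt(3))**2)*(-64) = ((-76/11 - 1*12)*(9 - I*sqrt(3))**2)*(-64) = ((-76/11 - 12)*(9 - I*sqrt(3))**2)*(-64) = -208*(9 - I*sqrt(3))**2/11*(-64) = 13312*(9 - I*sqrt(3))**2/11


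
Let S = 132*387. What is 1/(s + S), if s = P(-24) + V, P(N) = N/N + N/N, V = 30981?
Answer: 1/82067 ≈ 1.2185e-5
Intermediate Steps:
S = 51084
P(N) = 2 (P(N) = 1 + 1 = 2)
s = 30983 (s = 2 + 30981 = 30983)
1/(s + S) = 1/(30983 + 51084) = 1/82067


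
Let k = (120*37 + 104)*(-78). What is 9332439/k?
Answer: -3110813/118144 ≈ -26.331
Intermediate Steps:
k = -354432 (k = (4440 + 104)*(-78) = 4544*(-78) = -354432)
9332439/k = 9332439/(-354432) = 9332439*(-1/354432) = -3110813/118144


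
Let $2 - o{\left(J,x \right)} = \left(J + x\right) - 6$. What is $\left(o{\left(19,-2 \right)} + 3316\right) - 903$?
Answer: $2404$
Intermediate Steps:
$o{\left(J,x \right)} = 8 - J - x$ ($o{\left(J,x \right)} = 2 - \left(\left(J + x\right) - 6\right) = 2 - \left(-6 + J + x\right) = 8 - J - x$)
$\left(o{\left(19,-2 \right)} + 3316\right) - 903 = \left(\left(8 - 19 - -2\right) + 3316\right) - 903 = \left(\left(8 - 19 + 2\right) + 3316\right) - 903 = \left(-9 + 3316\right) - 903 = 3307 - 903 = 2404$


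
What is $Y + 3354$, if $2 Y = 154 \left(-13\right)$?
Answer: $2353$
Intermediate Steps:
$Y = -1001$ ($Y = \frac{154 \left(-13\right)}{2} = \frac{1}{2} \left(-2002\right) = -1001$)
$Y + 3354 = -1001 + 3354 = 2353$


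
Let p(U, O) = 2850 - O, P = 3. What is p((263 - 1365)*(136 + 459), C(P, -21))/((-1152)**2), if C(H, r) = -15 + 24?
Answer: 947/442368 ≈ 0.0021408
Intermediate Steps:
C(H, r) = 9
p((263 - 1365)*(136 + 459), C(P, -21))/((-1152)**2) = (2850 - 1*9)/((-1152)**2) = (2850 - 9)/1327104 = 2841*(1/1327104) = 947/442368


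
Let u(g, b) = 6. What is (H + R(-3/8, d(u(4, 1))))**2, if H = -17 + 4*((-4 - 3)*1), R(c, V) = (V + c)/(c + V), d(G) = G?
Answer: 1936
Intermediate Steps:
R(c, V) = 1 (R(c, V) = (V + c)/(V + c) = 1)
H = -45 (H = -17 + 4*(-7*1) = -17 + 4*(-7) = -17 - 28 = -45)
(H + R(-3/8, d(u(4, 1))))**2 = (-45 + 1)**2 = (-44)**2 = 1936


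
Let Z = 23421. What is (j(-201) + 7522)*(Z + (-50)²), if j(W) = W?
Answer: 189767641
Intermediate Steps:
(j(-201) + 7522)*(Z + (-50)²) = (-201 + 7522)*(23421 + (-50)²) = 7321*(23421 + 2500) = 7321*25921 = 189767641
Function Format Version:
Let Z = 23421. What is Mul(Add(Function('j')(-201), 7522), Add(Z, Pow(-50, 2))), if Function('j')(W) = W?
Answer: 189767641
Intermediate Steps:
Mul(Add(Function('j')(-201), 7522), Add(Z, Pow(-50, 2))) = Mul(Add(-201, 7522), Add(23421, Pow(-50, 2))) = Mul(7321, Add(23421, 2500)) = Mul(7321, 25921) = 189767641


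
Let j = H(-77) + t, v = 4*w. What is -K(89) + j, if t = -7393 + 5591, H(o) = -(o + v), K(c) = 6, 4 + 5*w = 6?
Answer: -8663/5 ≈ -1732.6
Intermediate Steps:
w = ⅖ (w = -⅘ + (⅕)*6 = -⅘ + 6/5 = ⅖ ≈ 0.40000)
v = 8/5 (v = 4*(⅖) = 8/5 ≈ 1.6000)
H(o) = -8/5 - o (H(o) = -(o + 8/5) = -(8/5 + o) = -8/5 - o)
t = -1802
j = -8633/5 (j = (-8/5 - 1*(-77)) - 1802 = (-8/5 + 77) - 1802 = 377/5 - 1802 = -8633/5 ≈ -1726.6)
-K(89) + j = -1*6 - 8633/5 = -6 - 8633/5 = -8663/5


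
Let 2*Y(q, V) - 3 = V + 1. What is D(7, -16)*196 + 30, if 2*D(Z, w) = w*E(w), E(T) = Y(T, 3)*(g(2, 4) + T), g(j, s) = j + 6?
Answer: 43934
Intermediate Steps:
Y(q, V) = 2 + V/2 (Y(q, V) = 3/2 + (V + 1)/2 = 3/2 + (1 + V)/2 = 3/2 + (½ + V/2) = 2 + V/2)
g(j, s) = 6 + j
E(T) = 28 + 7*T/2 (E(T) = (2 + (½)*3)*((6 + 2) + T) = (2 + 3/2)*(8 + T) = 7*(8 + T)/2 = 28 + 7*T/2)
D(Z, w) = w*(28 + 7*w/2)/2 (D(Z, w) = (w*(28 + 7*w/2))/2 = w*(28 + 7*w/2)/2)
D(7, -16)*196 + 30 = ((7/4)*(-16)*(8 - 16))*196 + 30 = ((7/4)*(-16)*(-8))*196 + 30 = 224*196 + 30 = 43904 + 30 = 43934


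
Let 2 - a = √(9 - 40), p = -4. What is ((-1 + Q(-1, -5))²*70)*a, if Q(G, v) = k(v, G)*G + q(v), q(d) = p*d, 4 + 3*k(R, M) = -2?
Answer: 61740 - 30870*I*√31 ≈ 61740.0 - 1.7188e+5*I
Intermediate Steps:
k(R, M) = -2 (k(R, M) = -4/3 + (⅓)*(-2) = -4/3 - ⅔ = -2)
q(d) = -4*d
Q(G, v) = -4*v - 2*G (Q(G, v) = -2*G - 4*v = -4*v - 2*G)
a = 2 - I*√31 (a = 2 - √(9 - 40) = 2 - √(-31) = 2 - I*√31 ≈ 2.0 - 5.5678*I)
((-1 + Q(-1, -5))²*70)*a = ((-1 + (-4*(-5) - 2*(-1)))²*70)*(2 - I*√31) = ((-1 + (20 + 2))²*70)*(2 - I*√31) = ((-1 + 22)²*70)*(2 - I*√31) = (21²*70)*(2 - I*√31) = (441*70)*(2 - I*√31) = 30870*(2 - I*√31) = 61740 - 30870*I*√31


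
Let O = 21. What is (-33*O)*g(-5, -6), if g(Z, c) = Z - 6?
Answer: 7623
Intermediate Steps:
g(Z, c) = -6 + Z
(-33*O)*g(-5, -6) = (-33*21)*(-6 - 5) = -693*(-11) = 7623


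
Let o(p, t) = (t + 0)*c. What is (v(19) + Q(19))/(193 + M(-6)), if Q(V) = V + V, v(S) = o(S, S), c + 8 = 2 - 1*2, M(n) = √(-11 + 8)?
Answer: -11001/18626 + 57*I*√3/18626 ≈ -0.59063 + 0.0053005*I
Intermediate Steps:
M(n) = I*√3 (M(n) = √(-3) = I*√3)
c = -8 (c = -8 + (2 - 1*2) = -8 + (2 - 2) = -8 + 0 = -8)
o(p, t) = -8*t (o(p, t) = (t + 0)*(-8) = t*(-8) = -8*t)
v(S) = -8*S
Q(V) = 2*V
(v(19) + Q(19))/(193 + M(-6)) = (-8*19 + 2*19)/(193 + I*√3) = (-152 + 38)/(193 + I*√3) = -114/(193 + I*√3)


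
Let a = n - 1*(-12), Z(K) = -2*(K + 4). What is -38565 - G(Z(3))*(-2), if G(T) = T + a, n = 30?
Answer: -38509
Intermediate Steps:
Z(K) = -8 - 2*K (Z(K) = -2*(4 + K) = -8 - 2*K)
a = 42 (a = 30 - 1*(-12) = 30 + 12 = 42)
G(T) = 42 + T (G(T) = T + 42 = 42 + T)
-38565 - G(Z(3))*(-2) = -38565 - (42 + (-8 - 2*3))*(-2) = -38565 - (42 + (-8 - 6))*(-2) = -38565 - (42 - 14)*(-2) = -38565 - 28*(-2) = -38565 - 1*(-56) = -38565 + 56 = -38509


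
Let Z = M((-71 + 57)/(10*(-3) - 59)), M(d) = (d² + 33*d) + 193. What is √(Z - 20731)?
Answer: 2*I*√40660046/89 ≈ 143.29*I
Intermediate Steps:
M(d) = 193 + d² + 33*d
Z = 1570067/7921 (Z = 193 + ((-71 + 57)/(10*(-3) - 59))² + 33*((-71 + 57)/(10*(-3) - 59)) = 193 + (-14/(-30 - 59))² + 33*(-14/(-30 - 59)) = 193 + (-14/(-89))² + 33*(-14/(-89)) = 193 + (-14*(-1/89))² + 33*(-14*(-1/89)) = 193 + (14/89)² + 33*(14/89) = 193 + 196/7921 + 462/89 = 1570067/7921 ≈ 198.22)
√(Z - 20731) = √(1570067/7921 - 20731) = √(-162640184/7921) = 2*I*√40660046/89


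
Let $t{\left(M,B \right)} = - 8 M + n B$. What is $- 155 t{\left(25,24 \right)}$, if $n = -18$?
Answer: $97960$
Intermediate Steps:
$t{\left(M,B \right)} = - 18 B - 8 M$ ($t{\left(M,B \right)} = - 8 M - 18 B = - 18 B - 8 M$)
$- 155 t{\left(25,24 \right)} = - 155 \left(\left(-18\right) 24 - 200\right) = - 155 \left(-432 - 200\right) = \left(-155\right) \left(-632\right) = 97960$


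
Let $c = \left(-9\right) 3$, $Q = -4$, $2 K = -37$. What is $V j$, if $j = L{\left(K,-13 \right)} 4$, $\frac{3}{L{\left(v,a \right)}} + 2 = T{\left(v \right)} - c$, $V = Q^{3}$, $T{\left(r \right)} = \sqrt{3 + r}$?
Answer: $- \frac{12800}{427} + \frac{256 i \sqrt{62}}{427} \approx -29.977 + 4.7207 i$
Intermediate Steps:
$K = - \frac{37}{2}$ ($K = \frac{1}{2} \left(-37\right) = - \frac{37}{2} \approx -18.5$)
$V = -64$ ($V = \left(-4\right)^{3} = -64$)
$c = -27$
$L{\left(v,a \right)} = \frac{3}{25 + \sqrt{3 + v}}$ ($L{\left(v,a \right)} = \frac{3}{-2 + \left(\sqrt{3 + v} - -27\right)} = \frac{3}{-2 + \left(\sqrt{3 + v} + 27\right)} = \frac{3}{-2 + \left(27 + \sqrt{3 + v}\right)} = \frac{3}{25 + \sqrt{3 + v}}$)
$j = \frac{12}{25 + \frac{i \sqrt{62}}{2}}$ ($j = \frac{3}{25 + \sqrt{3 - \frac{37}{2}}} \cdot 4 = \frac{3}{25 + \sqrt{- \frac{31}{2}}} \cdot 4 = \frac{3}{25 + \frac{i \sqrt{62}}{2}} \cdot 4 = \frac{12}{25 + \frac{i \sqrt{62}}{2}} \approx 0.46838 - 0.073761 i$)
$V j = - 64 \left(\frac{200}{427} - \frac{4 i \sqrt{62}}{427}\right) = - \frac{12800}{427} + \frac{256 i \sqrt{62}}{427}$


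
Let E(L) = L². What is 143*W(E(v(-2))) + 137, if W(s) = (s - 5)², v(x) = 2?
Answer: 280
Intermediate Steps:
W(s) = (-5 + s)²
143*W(E(v(-2))) + 137 = 143*(-5 + 2²)² + 137 = 143*(-5 + 4)² + 137 = 143*(-1)² + 137 = 143*1 + 137 = 143 + 137 = 280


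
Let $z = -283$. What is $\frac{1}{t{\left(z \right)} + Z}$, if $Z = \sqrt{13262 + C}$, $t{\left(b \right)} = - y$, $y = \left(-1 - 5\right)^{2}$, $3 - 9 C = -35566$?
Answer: $\frac{324}{143263} + \frac{3 \sqrt{154927}}{143263} \approx 0.010504$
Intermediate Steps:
$C = \frac{35569}{9}$ ($C = \frac{1}{3} - - \frac{35566}{9} = \frac{1}{3} + \frac{35566}{9} = \frac{35569}{9} \approx 3952.1$)
$y = 36$ ($y = \left(-6\right)^{2} = 36$)
$t{\left(b \right)} = -36$ ($t{\left(b \right)} = \left(-1\right) 36 = -36$)
$Z = \frac{\sqrt{154927}}{3}$ ($Z = \sqrt{13262 + \frac{35569}{9}} = \sqrt{\frac{154927}{9}} = \frac{\sqrt{154927}}{3} \approx 131.2$)
$\frac{1}{t{\left(z \right)} + Z} = \frac{1}{-36 + \frac{\sqrt{154927}}{3}}$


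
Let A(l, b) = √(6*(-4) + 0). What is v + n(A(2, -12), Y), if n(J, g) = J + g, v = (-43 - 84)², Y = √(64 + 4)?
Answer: 16129 + 2*√17 + 2*I*√6 ≈ 16137.0 + 4.899*I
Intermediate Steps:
Y = 2*√17 (Y = √68 = 2*√17 ≈ 8.2462)
A(l, b) = 2*I*√6 (A(l, b) = √(-24 + 0) = √(-24) = 2*I*√6)
v = 16129 (v = (-127)² = 16129)
v + n(A(2, -12), Y) = 16129 + (2*I*√6 + 2*√17) = 16129 + (2*√17 + 2*I*√6) = 16129 + 2*√17 + 2*I*√6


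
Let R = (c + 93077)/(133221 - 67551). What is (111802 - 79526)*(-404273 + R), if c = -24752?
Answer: -28562688788182/2189 ≈ -1.3048e+10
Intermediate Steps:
R = 4555/4378 (R = (-24752 + 93077)/(133221 - 67551) = 68325/65670 = 68325*(1/65670) = 4555/4378 ≈ 1.0404)
(111802 - 79526)*(-404273 + R) = (111802 - 79526)*(-404273 + 4555/4378) = 32276*(-1769902639/4378) = -28562688788182/2189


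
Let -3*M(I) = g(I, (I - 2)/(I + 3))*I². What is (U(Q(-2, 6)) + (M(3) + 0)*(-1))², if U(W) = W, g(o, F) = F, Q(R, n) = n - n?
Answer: ¼ ≈ 0.25000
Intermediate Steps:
Q(R, n) = 0
M(I) = -I²*(-2 + I)/(3*(3 + I)) (M(I) = -(I - 2)/(I + 3)*I²/3 = -(-2 + I)/(3 + I)*I²/3 = -I²*(-2 + I)/(3*(3 + I)))
(U(Q(-2, 6)) + (M(3) + 0)*(-1))² = (0 + ((⅓)*3²*(2 - 1*3)/(3 + 3) + 0)*(-1))² = (0 + ((⅓)*9*(2 - 3)/6 + 0)*(-1))² = (0 + ((⅓)*9*(⅙)*(-1) + 0)*(-1))² = (0 + (-½ + 0)*(-1))² = (0 - ½*(-1))² = (0 + ½)² = (½)² = ¼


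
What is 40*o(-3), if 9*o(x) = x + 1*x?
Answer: -80/3 ≈ -26.667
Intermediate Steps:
o(x) = 2*x/9 (o(x) = (x + 1*x)/9 = (x + x)/9 = (2*x)/9 = 2*x/9)
40*o(-3) = 40*((2/9)*(-3)) = 40*(-⅔) = -80/3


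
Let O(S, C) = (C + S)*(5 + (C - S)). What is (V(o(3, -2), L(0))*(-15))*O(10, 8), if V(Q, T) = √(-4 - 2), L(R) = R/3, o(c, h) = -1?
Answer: -810*I*√6 ≈ -1984.1*I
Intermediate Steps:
L(R) = R/3 (L(R) = R*(⅓) = R/3)
V(Q, T) = I*√6 (V(Q, T) = √(-6) = I*√6)
O(S, C) = (C + S)*(5 + C - S)
(V(o(3, -2), L(0))*(-15))*O(10, 8) = ((I*√6)*(-15))*(8² - 1*10² + 5*8 + 5*10) = (-15*I*√6)*(64 - 1*100 + 40 + 50) = (-15*I*√6)*(64 - 100 + 40 + 50) = -15*I*√6*54 = -810*I*√6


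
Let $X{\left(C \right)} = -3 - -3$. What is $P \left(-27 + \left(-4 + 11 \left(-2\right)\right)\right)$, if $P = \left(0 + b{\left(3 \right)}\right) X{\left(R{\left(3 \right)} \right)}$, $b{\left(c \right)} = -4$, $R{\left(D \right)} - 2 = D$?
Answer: $0$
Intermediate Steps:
$R{\left(D \right)} = 2 + D$
$X{\left(C \right)} = 0$ ($X{\left(C \right)} = -3 + 3 = 0$)
$P = 0$ ($P = \left(0 - 4\right) 0 = \left(-4\right) 0 = 0$)
$P \left(-27 + \left(-4 + 11 \left(-2\right)\right)\right) = 0 \left(-27 + \left(-4 + 11 \left(-2\right)\right)\right) = 0 \left(-27 - 26\right) = 0 \left(-53\right) = 0$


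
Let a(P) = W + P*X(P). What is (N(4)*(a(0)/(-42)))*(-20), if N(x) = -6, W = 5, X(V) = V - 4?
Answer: -100/7 ≈ -14.286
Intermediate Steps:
X(V) = -4 + V
a(P) = 5 + P*(-4 + P)
(N(4)*(a(0)/(-42)))*(-20) = -6*(5 + 0*(-4 + 0))/(-42)*(-20) = -6*(5 + 0*(-4))*(-1)/42*(-20) = -6*(5 + 0)*(-1)/42*(-20) = -30*(-1)/42*(-20) = -6*(-5/42)*(-20) = (5/7)*(-20) = -100/7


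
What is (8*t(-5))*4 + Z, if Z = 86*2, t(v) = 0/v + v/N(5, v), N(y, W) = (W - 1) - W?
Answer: 332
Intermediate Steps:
N(y, W) = -1 (N(y, W) = (-1 + W) - W = -1)
t(v) = -v (t(v) = 0/v + v/(-1) = 0 + v*(-1) = 0 - v = -v)
Z = 172
(8*t(-5))*4 + Z = (8*(-1*(-5)))*4 + 172 = (8*5)*4 + 172 = 40*4 + 172 = 160 + 172 = 332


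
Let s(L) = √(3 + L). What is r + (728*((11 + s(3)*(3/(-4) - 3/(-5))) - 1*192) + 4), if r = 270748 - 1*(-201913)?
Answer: 340897 - 546*√6/5 ≈ 3.4063e+5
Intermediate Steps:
r = 472661 (r = 270748 + 201913 = 472661)
r + (728*((11 + s(3)*(3/(-4) - 3/(-5))) - 1*192) + 4) = 472661 + (728*((11 + √(3 + 3)*(3/(-4) - 3/(-5))) - 1*192) + 4) = 472661 + (728*((11 + √6*(3*(-¼) - 3*(-⅕))) - 192) + 4) = 472661 + (728*((11 + √6*(-¾ + ⅗)) - 192) + 4) = 472661 + (728*((11 + √6*(-3/20)) - 192) + 4) = 472661 + (728*((11 - 3*√6/20) - 192) + 4) = 472661 + (728*(-181 - 3*√6/20) + 4) = 472661 + ((-131768 - 546*√6/5) + 4) = 472661 + (-131764 - 546*√6/5) = 340897 - 546*√6/5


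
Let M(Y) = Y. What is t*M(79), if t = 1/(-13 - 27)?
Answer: -79/40 ≈ -1.9750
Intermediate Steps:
t = -1/40 (t = 1/(-40) = -1/40 ≈ -0.025000)
t*M(79) = -1/40*79 = -79/40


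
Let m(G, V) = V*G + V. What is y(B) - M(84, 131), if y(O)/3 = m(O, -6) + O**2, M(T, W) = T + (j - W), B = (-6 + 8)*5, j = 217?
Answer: -68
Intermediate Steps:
B = 10 (B = 2*5 = 10)
m(G, V) = V + G*V (m(G, V) = G*V + V = V + G*V)
M(T, W) = 217 + T - W (M(T, W) = T + (217 - W) = 217 + T - W)
y(O) = -18 - 18*O + 3*O**2 (y(O) = 3*(-6*(1 + O) + O**2) = 3*((-6 - 6*O) + O**2) = 3*(-6 + O**2 - 6*O) = -18 - 18*O + 3*O**2)
y(B) - M(84, 131) = (-18 - 18*10 + 3*10**2) - (217 + 84 - 1*131) = (-18 - 180 + 3*100) - (217 + 84 - 131) = (-18 - 180 + 300) - 1*170 = 102 - 170 = -68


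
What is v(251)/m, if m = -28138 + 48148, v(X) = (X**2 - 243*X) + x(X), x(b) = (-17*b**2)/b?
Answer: -753/6670 ≈ -0.11289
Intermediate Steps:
x(b) = -17*b
v(X) = X**2 - 260*X (v(X) = (X**2 - 243*X) - 17*X = X**2 - 260*X)
m = 20010
v(251)/m = (251*(-260 + 251))/20010 = (251*(-9))*(1/20010) = -2259*1/20010 = -753/6670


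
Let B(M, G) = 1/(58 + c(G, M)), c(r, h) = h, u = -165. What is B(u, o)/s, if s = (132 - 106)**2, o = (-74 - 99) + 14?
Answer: -1/72332 ≈ -1.3825e-5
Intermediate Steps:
o = -159 (o = -173 + 14 = -159)
B(M, G) = 1/(58 + M)
s = 676 (s = 26**2 = 676)
B(u, o)/s = 1/((58 - 165)*676) = (1/676)/(-107) = -1/107*1/676 = -1/72332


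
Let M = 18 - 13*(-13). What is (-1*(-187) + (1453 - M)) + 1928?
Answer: 3381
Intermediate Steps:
M = 187 (M = 18 + 169 = 187)
(-1*(-187) + (1453 - M)) + 1928 = (-1*(-187) + (1453 - 1*187)) + 1928 = (187 + (1453 - 187)) + 1928 = (187 + 1266) + 1928 = 1453 + 1928 = 3381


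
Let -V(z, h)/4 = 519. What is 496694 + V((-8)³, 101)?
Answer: 494618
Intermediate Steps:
V(z, h) = -2076 (V(z, h) = -4*519 = -2076)
496694 + V((-8)³, 101) = 496694 - 2076 = 494618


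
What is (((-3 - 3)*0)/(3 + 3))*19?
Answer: 0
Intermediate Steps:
(((-3 - 3)*0)/(3 + 3))*19 = ((-6*0)/6)*19 = ((1/6)*0)*19 = 0*19 = 0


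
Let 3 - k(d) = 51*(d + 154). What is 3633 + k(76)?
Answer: -8094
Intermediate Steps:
k(d) = -7851 - 51*d (k(d) = 3 - 51*(d + 154) = 3 - 51*(154 + d) = 3 - (7854 + 51*d) = 3 + (-7854 - 51*d) = -7851 - 51*d)
3633 + k(76) = 3633 + (-7851 - 51*76) = 3633 + (-7851 - 3876) = 3633 - 11727 = -8094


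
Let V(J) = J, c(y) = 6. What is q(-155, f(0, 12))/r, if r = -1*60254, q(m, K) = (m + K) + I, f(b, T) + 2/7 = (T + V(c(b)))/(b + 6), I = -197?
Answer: 2445/421778 ≈ 0.0057969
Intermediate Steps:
f(b, T) = -2/7 + (6 + T)/(6 + b) (f(b, T) = -2/7 + (T + 6)/(b + 6) = -2/7 + (6 + T)/(6 + b))
q(m, K) = -197 + K + m (q(m, K) = (m + K) - 197 = (K + m) - 197 = -197 + K + m)
r = -60254
q(-155, f(0, 12))/r = (-197 + (30 - 2*0 + 7*12)/(7*(6 + 0)) - 155)/(-60254) = (-197 + (⅐)*(30 + 0 + 84)/6 - 155)*(-1/60254) = (-197 + (⅐)*(⅙)*114 - 155)*(-1/60254) = (-197 + 19/7 - 155)*(-1/60254) = -2445/7*(-1/60254) = 2445/421778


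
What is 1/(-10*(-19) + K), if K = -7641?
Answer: -1/7451 ≈ -0.00013421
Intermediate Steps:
1/(-10*(-19) + K) = 1/(-10*(-19) - 7641) = 1/(190 - 7641) = 1/(-7451) = -1/7451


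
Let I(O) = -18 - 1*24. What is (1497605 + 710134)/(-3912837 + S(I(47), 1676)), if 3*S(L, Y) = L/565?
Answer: -1247372535/2210752919 ≈ -0.56423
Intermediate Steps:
I(O) = -42 (I(O) = -18 - 24 = -42)
S(L, Y) = L/1695 (S(L, Y) = (L/565)/3 = L/1695)
(1497605 + 710134)/(-3912837 + S(I(47), 1676)) = (1497605 + 710134)/(-3912837 + (1/1695)*(-42)) = 2207739/(-3912837 - 14/565) = 2207739/(-2210752919/565) = 2207739*(-565/2210752919) = -1247372535/2210752919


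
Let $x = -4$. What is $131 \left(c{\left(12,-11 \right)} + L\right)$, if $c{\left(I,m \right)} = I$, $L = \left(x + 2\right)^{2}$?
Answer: $2096$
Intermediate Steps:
$L = 4$ ($L = \left(-4 + 2\right)^{2} = \left(-2\right)^{2} = 4$)
$131 \left(c{\left(12,-11 \right)} + L\right) = 131 \left(12 + 4\right) = 131 \cdot 16 = 2096$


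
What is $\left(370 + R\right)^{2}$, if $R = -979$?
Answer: $370881$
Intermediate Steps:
$\left(370 + R\right)^{2} = \left(370 - 979\right)^{2} = \left(-609\right)^{2} = 370881$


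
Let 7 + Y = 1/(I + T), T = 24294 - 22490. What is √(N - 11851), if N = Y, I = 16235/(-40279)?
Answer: 3*I*√6953528737560492971/72647081 ≈ 108.89*I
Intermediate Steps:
T = 1804
I = -16235/40279 (I = 16235*(-1/40279) = -16235/40279 ≈ -0.40306)
Y = -508489288/72647081 (Y = -7 + 1/(-16235/40279 + 1804) = -7 + 1/(72647081/40279) = -7 + 40279/72647081 = -508489288/72647081 ≈ -6.9994)
N = -508489288/72647081 ≈ -6.9994
√(N - 11851) = √(-508489288/72647081 - 11851) = √(-861449046219/72647081) = 3*I*√6953528737560492971/72647081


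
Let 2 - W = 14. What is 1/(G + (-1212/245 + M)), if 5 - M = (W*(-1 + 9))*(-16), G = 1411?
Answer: -245/30612 ≈ -0.0080034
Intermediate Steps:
W = -12 (W = 2 - 1*14 = 2 - 14 = -12)
M = -1531 (M = 5 - (-12*(-1 + 9))*(-16) = 5 - (-12*8)*(-16) = 5 - (-96)*(-16) = 5 - 1*1536 = 5 - 1536 = -1531)
1/(G + (-1212/245 + M)) = 1/(1411 + (-1212/245 - 1531)) = 1/(1411 - 376307/245) = 1/(-30612/245) = -245/30612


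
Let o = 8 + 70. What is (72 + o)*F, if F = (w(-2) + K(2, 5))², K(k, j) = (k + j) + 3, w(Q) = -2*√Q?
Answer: 13800 - 6000*I*√2 ≈ 13800.0 - 8485.3*I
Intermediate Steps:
o = 78
K(k, j) = 3 + j + k (K(k, j) = (j + k) + 3 = 3 + j + k)
F = (10 - 2*I*√2)² (F = (-2*I*√2 + (3 + 5 + 2))² = (-2*I*√2 + 10)² = (10 - 2*I*√2)² ≈ 92.0 - 56.569*I)
(72 + o)*F = (72 + 78)*(92 - 40*I*√2) = 150*(92 - 40*I*√2) = 13800 - 6000*I*√2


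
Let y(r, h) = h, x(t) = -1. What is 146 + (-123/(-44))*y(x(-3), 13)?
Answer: 8023/44 ≈ 182.34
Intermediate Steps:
146 + (-123/(-44))*y(x(-3), 13) = 146 - 123/(-44)*13 = 146 - 123*(-1/44)*13 = 146 + (123/44)*13 = 146 + 1599/44 = 8023/44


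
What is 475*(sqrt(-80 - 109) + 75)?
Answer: 35625 + 1425*I*sqrt(21) ≈ 35625.0 + 6530.2*I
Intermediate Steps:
475*(sqrt(-80 - 109) + 75) = 475*(sqrt(-189) + 75) = 475*(3*I*sqrt(21) + 75) = 475*(75 + 3*I*sqrt(21)) = 35625 + 1425*I*sqrt(21)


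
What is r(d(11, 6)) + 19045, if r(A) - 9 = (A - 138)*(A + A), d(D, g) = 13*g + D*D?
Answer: 43332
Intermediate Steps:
d(D, g) = D² + 13*g (d(D, g) = 13*g + D² = D² + 13*g)
r(A) = 9 + 2*A*(-138 + A) (r(A) = 9 + (A - 138)*(A + A) = 9 + (-138 + A)*(2*A) = 9 + 2*A*(-138 + A))
r(d(11, 6)) + 19045 = (9 - 276*(11² + 13*6) + 2*(11² + 13*6)²) + 19045 = (9 - 276*(121 + 78) + 2*(121 + 78)²) + 19045 = (9 - 276*199 + 2*199²) + 19045 = (9 - 54924 + 2*39601) + 19045 = (9 - 54924 + 79202) + 19045 = 24287 + 19045 = 43332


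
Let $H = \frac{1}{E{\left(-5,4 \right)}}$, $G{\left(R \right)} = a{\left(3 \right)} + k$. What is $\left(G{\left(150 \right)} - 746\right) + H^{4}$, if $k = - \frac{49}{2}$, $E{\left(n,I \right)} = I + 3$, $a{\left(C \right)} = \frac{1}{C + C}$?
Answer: $- \frac{5548708}{7203} \approx -770.33$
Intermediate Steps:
$a{\left(C \right)} = \frac{1}{2 C}$
$E{\left(n,I \right)} = 3 + I$
$k = - \frac{49}{2}$ ($k = \left(-49\right) \frac{1}{2} = - \frac{49}{2} \approx -24.5$)
$G{\left(R \right)} = - \frac{73}{3}$ ($G{\left(R \right)} = \frac{1}{2 \cdot 3} - \frac{49}{2} = \frac{1}{2} \cdot \frac{1}{3} - \frac{49}{2} = \frac{1}{6} - \frac{49}{2} = - \frac{73}{3}$)
$H = \frac{1}{7}$ ($H = \frac{1}{3 + 4} = \frac{1}{7} \approx 0.14286$)
$\left(G{\left(150 \right)} - 746\right) + H^{4} = \left(- \frac{73}{3} - 746\right) + \left(\frac{1}{7}\right)^{4} = - \frac{2311}{3} + \frac{1}{2401} = - \frac{5548708}{7203}$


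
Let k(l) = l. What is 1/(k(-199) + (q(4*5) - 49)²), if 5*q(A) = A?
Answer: 1/1826 ≈ 0.00054764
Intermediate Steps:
q(A) = A/5
1/(k(-199) + (q(4*5) - 49)²) = 1/(-199 + ((4*5)/5 - 49)²) = 1/(-199 + ((⅕)*20 - 49)²) = 1/(-199 + (4 - 49)²) = 1/(-199 + (-45)²) = 1/(-199 + 2025) = 1/1826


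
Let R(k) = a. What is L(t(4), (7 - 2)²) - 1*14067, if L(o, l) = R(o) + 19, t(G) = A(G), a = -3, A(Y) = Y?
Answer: -14051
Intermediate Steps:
R(k) = -3
t(G) = G
L(o, l) = 16 (L(o, l) = -3 + 19 = 16)
L(t(4), (7 - 2)²) - 1*14067 = 16 - 1*14067 = 16 - 14067 = -14051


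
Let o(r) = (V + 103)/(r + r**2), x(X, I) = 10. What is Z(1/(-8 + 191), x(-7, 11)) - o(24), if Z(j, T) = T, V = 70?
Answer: 5827/600 ≈ 9.7117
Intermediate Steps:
o(r) = 173/(r + r**2) (o(r) = (70 + 103)/(r + r**2) = 173/(r + r**2))
Z(1/(-8 + 191), x(-7, 11)) - o(24) = 10 - 173/(24*(1 + 24)) = 10 - 173/(24*25) = 10 - 1*173/600 = 10 - 173/600 = 5827/600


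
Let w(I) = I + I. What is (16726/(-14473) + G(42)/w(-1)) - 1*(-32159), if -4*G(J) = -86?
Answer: 1861059585/57892 ≈ 32147.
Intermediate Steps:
w(I) = 2*I
G(J) = 43/2 (G(J) = -¼*(-86) = 43/2)
(16726/(-14473) + G(42)/w(-1)) - 1*(-32159) = (16726/(-14473) + 43/(2*((2*(-1))))) - 1*(-32159) = (16726*(-1/14473) + (43/2)/(-2)) + 32159 = (-16726/14473 + (43/2)*(-½)) + 32159 = (-16726/14473 - 43/4) + 32159 = -689243/57892 + 32159 = 1861059585/57892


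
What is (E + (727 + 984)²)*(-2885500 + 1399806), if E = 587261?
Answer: -5221890528708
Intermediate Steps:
(E + (727 + 984)²)*(-2885500 + 1399806) = (587261 + (727 + 984)²)*(-2885500 + 1399806) = (587261 + 1711²)*(-1485694) = (587261 + 2927521)*(-1485694) = 3514782*(-1485694) = -5221890528708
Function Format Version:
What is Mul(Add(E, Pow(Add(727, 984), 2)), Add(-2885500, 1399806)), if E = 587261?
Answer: -5221890528708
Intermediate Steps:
Mul(Add(E, Pow(Add(727, 984), 2)), Add(-2885500, 1399806)) = Mul(Add(587261, Pow(Add(727, 984), 2)), Add(-2885500, 1399806)) = Mul(Add(587261, Pow(1711, 2)), -1485694) = Mul(Add(587261, 2927521), -1485694) = Mul(3514782, -1485694) = -5221890528708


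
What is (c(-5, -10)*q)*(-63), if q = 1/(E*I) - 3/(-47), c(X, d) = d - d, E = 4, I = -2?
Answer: 0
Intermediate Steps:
c(X, d) = 0
q = -23/376 (q = 1/(4*(-2)) - 3/(-47) = (1/4)*(-1/2) - 3*(-1/47) = -1/8 + 3/47 = -23/376 ≈ -0.061170)
(c(-5, -10)*q)*(-63) = (0*(-23/376))*(-63) = 0*(-63) = 0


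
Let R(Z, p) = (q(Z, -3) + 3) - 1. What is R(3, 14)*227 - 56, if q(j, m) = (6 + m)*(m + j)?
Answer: 398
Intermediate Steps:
q(j, m) = (6 + m)*(j + m)
R(Z, p) = -7 + 3*Z (R(Z, p) = (((-3)² + 6*Z + 6*(-3) + Z*(-3)) + 3) - 1 = ((9 + 6*Z - 18 - 3*Z) + 3) - 1 = ((-9 + 3*Z) + 3) - 1 = (-6 + 3*Z) - 1 = -7 + 3*Z)
R(3, 14)*227 - 56 = (-7 + 3*3)*227 - 56 = (-7 + 9)*227 - 56 = 2*227 - 56 = 454 - 56 = 398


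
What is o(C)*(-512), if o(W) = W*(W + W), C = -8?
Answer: -65536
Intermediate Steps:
o(W) = 2*W² (o(W) = W*(2*W) = 2*W²)
o(C)*(-512) = (2*(-8)²)*(-512) = (2*64)*(-512) = 128*(-512) = -65536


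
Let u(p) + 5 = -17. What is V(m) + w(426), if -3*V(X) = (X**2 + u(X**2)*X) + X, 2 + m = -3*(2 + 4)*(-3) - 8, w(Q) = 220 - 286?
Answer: -1210/3 ≈ -403.33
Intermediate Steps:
u(p) = -22 (u(p) = -5 - 17 = -22)
w(Q) = -66
m = 44 (m = -2 + (-3*(2 + 4)*(-3) - 8) = -2 + (-3*6*(-3) - 8) = -2 + (-18*(-3) - 8) = -2 + (54 - 8) = -2 + 46 = 44)
V(X) = 7*X - X**2/3 (V(X) = -((X**2 - 22*X) + X)/3 = -(X**2 - 21*X)/3 = 7*X - X**2/3)
V(m) + w(426) = (1/3)*44*(21 - 1*44) - 66 = (1/3)*44*(21 - 44) - 66 = (1/3)*44*(-23) - 66 = -1012/3 - 66 = -1210/3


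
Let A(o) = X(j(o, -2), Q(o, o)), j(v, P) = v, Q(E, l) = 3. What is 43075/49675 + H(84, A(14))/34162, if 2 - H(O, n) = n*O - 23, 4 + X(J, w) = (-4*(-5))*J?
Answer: 12844193/67879894 ≈ 0.18922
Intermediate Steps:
X(J, w) = -4 + 20*J (X(J, w) = -4 + (-4*(-5))*J = -4 + 20*J)
A(o) = -4 + 20*o
H(O, n) = 25 - O*n (H(O, n) = 2 - (n*O - 23) = 2 - (O*n - 23) = 2 - (-23 + O*n) = 2 + (23 - O*n) = 25 - O*n)
43075/49675 + H(84, A(14))/34162 = 43075/49675 + (25 - 1*84*(-4 + 20*14))/34162 = 43075*(1/49675) + (25 - 1*84*(-4 + 280))*(1/34162) = 1723/1987 + (25 - 1*84*276)*(1/34162) = 1723/1987 + (25 - 23184)*(1/34162) = 1723/1987 - 23159*1/34162 = 1723/1987 - 23159/34162 = 12844193/67879894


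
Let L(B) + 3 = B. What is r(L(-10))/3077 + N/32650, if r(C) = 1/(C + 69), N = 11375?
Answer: 39201633/112519736 ≈ 0.34840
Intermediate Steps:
L(B) = -3 + B
r(C) = 1/(69 + C)
r(L(-10))/3077 + N/32650 = 1/((69 + (-3 - 10))*3077) + 11375/32650 = (1/3077)/(69 - 13) + 11375*(1/32650) = (1/3077)/56 + 455/1306 = (1/56)*(1/3077) + 455/1306 = 1/172312 + 455/1306 = 39201633/112519736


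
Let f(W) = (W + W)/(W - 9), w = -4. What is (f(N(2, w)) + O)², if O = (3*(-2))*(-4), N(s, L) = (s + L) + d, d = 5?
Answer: 529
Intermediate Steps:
N(s, L) = 5 + L + s (N(s, L) = (s + L) + 5 = (L + s) + 5 = 5 + L + s)
O = 24 (O = -6*(-4) = 24)
f(W) = 2*W/(-9 + W) (f(W) = (2*W)/(-9 + W) = 2*W/(-9 + W))
(f(N(2, w)) + O)² = (2*(5 - 4 + 2)/(-9 + (5 - 4 + 2)) + 24)² = (2*3/(-9 + 3) + 24)² = (2*3/(-6) + 24)² = (2*3*(-⅙) + 24)² = (-1 + 24)² = 23² = 529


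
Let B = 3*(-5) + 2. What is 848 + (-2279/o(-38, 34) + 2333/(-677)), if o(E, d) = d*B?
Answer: 254262129/299234 ≈ 849.71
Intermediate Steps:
B = -13 (B = -15 + 2 = -13)
o(E, d) = -13*d (o(E, d) = d*(-13) = -13*d)
848 + (-2279/o(-38, 34) + 2333/(-677)) = 848 + (-2279/((-13*34)) + 2333/(-677)) = 848 + (-2279/(-442) + 2333*(-1/677)) = 848 + (-2279*(-1/442) - 2333/677) = 848 + (2279/442 - 2333/677) = 848 + 511697/299234 = 254262129/299234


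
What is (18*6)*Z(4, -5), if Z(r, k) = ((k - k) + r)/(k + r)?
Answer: -432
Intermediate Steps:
Z(r, k) = r/(k + r) (Z(r, k) = (0 + r)/(k + r) = r/(k + r))
(18*6)*Z(4, -5) = (18*6)*(4/(-5 + 4)) = 108*(4/(-1)) = 108*(4*(-1)) = 108*(-4) = -432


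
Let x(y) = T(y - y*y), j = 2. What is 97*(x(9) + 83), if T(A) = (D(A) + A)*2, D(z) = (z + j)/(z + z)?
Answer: -209617/36 ≈ -5822.7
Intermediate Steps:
D(z) = (2 + z)/(2*z) (D(z) = (z + 2)/(z + z) = (2 + z)/((2*z)) = (2 + z)*(1/(2*z)) = (2 + z)/(2*z))
T(A) = 2*A + (2 + A)/A (T(A) = ((2 + A)/(2*A) + A)*2 = (A + (2 + A)/(2*A))*2 = 2*A + (2 + A)/A)
x(y) = 1 - 2*y² + 2*y + 2/(y - y²) (x(y) = 1 + 2*(y - y*y) + 2/(y - y*y) = 1 + 2*(y - y²) + 2/(y - y²) = 1 + (-2*y² + 2*y) + 2/(y - y²) = 1 - 2*y² + 2*y + 2/(y - y²))
97*(x(9) + 83) = 97*((-2 + 9*(-1 + 9) - 2*9²*(-1 + 9)²)/(9*(-1 + 9)) + 83) = 97*((⅑)*(-2 + 9*8 - 2*81*8²)/8 + 83) = 97*((⅑)*(⅛)*(-2 + 72 - 2*81*64) + 83) = 97*((⅑)*(⅛)*(-2 + 72 - 10368) + 83) = 97*((⅑)*(⅛)*(-10298) + 83) = 97*(-5149/36 + 83) = 97*(-2161/36) = -209617/36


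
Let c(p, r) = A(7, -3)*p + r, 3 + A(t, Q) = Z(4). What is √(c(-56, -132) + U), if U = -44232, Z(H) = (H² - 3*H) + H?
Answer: 2*I*√11161 ≈ 211.29*I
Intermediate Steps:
Z(H) = H² - 2*H
A(t, Q) = 5 (A(t, Q) = -3 + 4*(-2 + 4) = -3 + 4*2 = -3 + 8 = 5)
c(p, r) = r + 5*p (c(p, r) = 5*p + r = r + 5*p)
√(c(-56, -132) + U) = √((-132 + 5*(-56)) - 44232) = √((-132 - 280) - 44232) = √(-412 - 44232) = √(-44644) = 2*I*√11161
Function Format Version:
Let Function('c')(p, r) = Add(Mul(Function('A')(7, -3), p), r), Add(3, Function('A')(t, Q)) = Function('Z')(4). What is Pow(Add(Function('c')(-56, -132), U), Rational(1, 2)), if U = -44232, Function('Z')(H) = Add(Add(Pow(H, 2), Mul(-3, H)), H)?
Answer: Mul(2, I, Pow(11161, Rational(1, 2))) ≈ Mul(211.29, I)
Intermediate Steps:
Function('Z')(H) = Add(Pow(H, 2), Mul(-2, H))
Function('A')(t, Q) = 5 (Function('A')(t, Q) = Add(-3, Mul(4, Add(-2, 4))) = Add(-3, Mul(4, 2)) = Add(-3, 8) = 5)
Function('c')(p, r) = Add(r, Mul(5, p)) (Function('c')(p, r) = Add(Mul(5, p), r) = Add(r, Mul(5, p)))
Pow(Add(Function('c')(-56, -132), U), Rational(1, 2)) = Pow(Add(Add(-132, Mul(5, -56)), -44232), Rational(1, 2)) = Pow(Add(Add(-132, -280), -44232), Rational(1, 2)) = Pow(Add(-412, -44232), Rational(1, 2)) = Pow(-44644, Rational(1, 2)) = Mul(2, I, Pow(11161, Rational(1, 2)))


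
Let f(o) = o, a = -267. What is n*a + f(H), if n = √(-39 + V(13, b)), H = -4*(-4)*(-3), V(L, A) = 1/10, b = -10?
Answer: -48 - 267*I*√3890/10 ≈ -48.0 - 1665.3*I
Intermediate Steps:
V(L, A) = ⅒
H = -48 (H = 16*(-3) = -48)
n = I*√3890/10 (n = √(-39 + ⅒) = √(-389/10) = I*√3890/10 ≈ 6.237*I)
n*a + f(H) = (I*√3890/10)*(-267) - 48 = -267*I*√3890/10 - 48 = -48 - 267*I*√3890/10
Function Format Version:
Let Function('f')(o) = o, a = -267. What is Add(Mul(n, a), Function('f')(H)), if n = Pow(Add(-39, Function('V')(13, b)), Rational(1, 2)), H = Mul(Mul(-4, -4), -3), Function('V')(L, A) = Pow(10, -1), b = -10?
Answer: Add(-48, Mul(Rational(-267, 10), I, Pow(3890, Rational(1, 2)))) ≈ Add(-48.000, Mul(-1665.3, I))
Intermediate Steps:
Function('V')(L, A) = Rational(1, 10)
H = -48 (H = Mul(16, -3) = -48)
n = Mul(Rational(1, 10), I, Pow(3890, Rational(1, 2))) (n = Pow(Add(-39, Rational(1, 10)), Rational(1, 2)) = Pow(Rational(-389, 10), Rational(1, 2)) = Mul(Rational(1, 10), I, Pow(3890, Rational(1, 2))) ≈ Mul(6.2370, I))
Add(Mul(n, a), Function('f')(H)) = Add(Mul(Mul(Rational(1, 10), I, Pow(3890, Rational(1, 2))), -267), -48) = Add(Mul(Rational(-267, 10), I, Pow(3890, Rational(1, 2))), -48) = Add(-48, Mul(Rational(-267, 10), I, Pow(3890, Rational(1, 2))))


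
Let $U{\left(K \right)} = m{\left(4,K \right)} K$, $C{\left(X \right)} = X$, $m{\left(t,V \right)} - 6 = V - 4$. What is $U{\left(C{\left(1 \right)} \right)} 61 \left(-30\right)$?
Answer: $-5490$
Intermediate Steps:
$m{\left(t,V \right)} = 2 + V$ ($m{\left(t,V \right)} = 6 + \left(V - 4\right) = 6 + \left(-4 + V\right) = 2 + V$)
$U{\left(K \right)} = K \left(2 + K\right)$ ($U{\left(K \right)} = \left(2 + K\right) K = K \left(2 + K\right)$)
$U{\left(C{\left(1 \right)} \right)} 61 \left(-30\right) = 1 \left(2 + 1\right) 61 \left(-30\right) = 1 \cdot 3 \cdot 61 \left(-30\right) = 3 \cdot 61 \left(-30\right) = 183 \left(-30\right) = -5490$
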